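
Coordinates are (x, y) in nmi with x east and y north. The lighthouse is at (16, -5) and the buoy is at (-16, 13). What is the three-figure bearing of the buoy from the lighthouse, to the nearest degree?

299°

Δeast = -16 − 16 = -32.00; Δnorth = 13 − -5 = 18.00.
Bearing = atan2(Δeast, Δnorth) mod 360° = 299.36° ≈ 299°.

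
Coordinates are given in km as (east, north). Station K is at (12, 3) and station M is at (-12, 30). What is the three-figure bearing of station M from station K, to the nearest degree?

Δeast = -12 − 12 = -24.00; Δnorth = 30 − 3 = 27.00.
Bearing = atan2(Δeast, Δnorth) mod 360° = 318.37° ≈ 318°.

318°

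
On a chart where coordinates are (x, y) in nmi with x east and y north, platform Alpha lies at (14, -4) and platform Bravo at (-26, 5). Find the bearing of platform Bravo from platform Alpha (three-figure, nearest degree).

283°

Δeast = -26 − 14 = -40.00; Δnorth = 5 − -4 = 9.00.
Bearing = atan2(Δeast, Δnorth) mod 360° = 282.68° ≈ 283°.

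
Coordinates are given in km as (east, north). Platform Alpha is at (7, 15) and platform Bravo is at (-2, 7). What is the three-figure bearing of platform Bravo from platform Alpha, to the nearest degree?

Δeast = -2 − 7 = -9.00; Δnorth = 7 − 15 = -8.00.
Bearing = atan2(Δeast, Δnorth) mod 360° = 228.37° ≈ 228°.

228°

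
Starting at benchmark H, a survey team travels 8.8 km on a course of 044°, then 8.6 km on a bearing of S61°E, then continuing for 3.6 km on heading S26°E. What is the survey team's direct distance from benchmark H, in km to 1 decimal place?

15.3 km

Leg 1 (044°, 8.8 km): east 8.8 sin 44° = 6.11, north 8.8 cos 44° = 6.33
Leg 2 (S61°E, 8.6 km): east 8.6 sin 119° = 7.52, north 8.6 cos 119° = -4.17
Leg 3 (S26°E, 3.6 km): east 3.6 sin 154° = 1.58, north 3.6 cos 154° = -3.24
Net: 15.21 east, -1.07 north. Distance = √((15.21)² + (-1.07)²) = 15.251 km.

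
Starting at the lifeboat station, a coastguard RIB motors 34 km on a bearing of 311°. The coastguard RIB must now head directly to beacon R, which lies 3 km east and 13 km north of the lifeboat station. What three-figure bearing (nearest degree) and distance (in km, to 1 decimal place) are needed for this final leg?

Leg 1 (311°, 34 km): east 34 sin 311° = -25.66, north 34 cos 311° = 22.31
Current position: (-25.66, 22.31). Target: (3, 13). Remaining: Δeast = 28.66, Δnorth = -9.31.
Bearing = atan2(28.66, -9.31) mod 360° = 107.99°; distance = √((28.66)² + (-9.31)²) = 30.133 km.

108°, 30.1 km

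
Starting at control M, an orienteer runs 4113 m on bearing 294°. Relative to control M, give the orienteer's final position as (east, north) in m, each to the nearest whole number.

(-3757, 1673)

Leg 1 (294°, 4113 m): east 4113 sin 294° = -3757.41, north 4113 cos 294° = 1672.91
Summing: -3757.41 m east, 1672.91 m north → (-3757, 1673).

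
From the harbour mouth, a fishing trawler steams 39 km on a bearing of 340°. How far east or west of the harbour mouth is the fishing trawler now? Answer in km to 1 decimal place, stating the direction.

Leg 1 (340°, 39 km): east 39 sin 340° = -13.34, north 39 cos 340° = 36.65
Net east component: -13.34 km.

13.3 km west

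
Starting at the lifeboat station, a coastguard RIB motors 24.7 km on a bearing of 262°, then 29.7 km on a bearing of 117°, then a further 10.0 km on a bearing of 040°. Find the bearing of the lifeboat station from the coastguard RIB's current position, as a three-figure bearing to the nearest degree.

Leg 1 (262°, 24.7 km): east 24.7 sin 262° = -24.46, north 24.7 cos 262° = -3.44
Leg 2 (117°, 29.7 km): east 29.7 sin 117° = 26.46, north 29.7 cos 117° = -13.48
Leg 3 (040°, 10.0 km): east 10.0 sin 40° = 6.43, north 10.0 cos 40° = 7.66
Net displacement: 8.43 east, -9.26 north. Direction back to start is (-8.43, 9.26): bearing = atan2(-8.43, 9.26) mod 360° = 317.68° ≈ 318°.

318°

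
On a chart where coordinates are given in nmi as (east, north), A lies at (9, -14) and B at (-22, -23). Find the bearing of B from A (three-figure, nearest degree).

254°

Δeast = -22 − 9 = -31.00; Δnorth = -23 − -14 = -9.00.
Bearing = atan2(Δeast, Δnorth) mod 360° = 253.81° ≈ 254°.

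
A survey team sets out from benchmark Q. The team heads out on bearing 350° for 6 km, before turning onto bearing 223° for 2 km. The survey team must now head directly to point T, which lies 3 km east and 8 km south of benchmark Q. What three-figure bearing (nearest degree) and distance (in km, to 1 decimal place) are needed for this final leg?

157°, 13.6 km

Leg 1 (350°, 6 km): east 6 sin 350° = -1.04, north 6 cos 350° = 5.91
Leg 2 (223°, 2 km): east 2 sin 223° = -1.36, north 2 cos 223° = -1.46
Current position: (-2.41, 4.45). Target: (3, -8). Remaining: Δeast = 5.41, Δnorth = -12.45.
Bearing = atan2(5.41, -12.45) mod 360° = 156.52°; distance = √((5.41)² + (-12.45)²) = 13.569 km.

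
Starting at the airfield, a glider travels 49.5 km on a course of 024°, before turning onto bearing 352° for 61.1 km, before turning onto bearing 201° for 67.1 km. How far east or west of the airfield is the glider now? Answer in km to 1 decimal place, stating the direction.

Leg 1 (024°, 49.5 km): east 49.5 sin 24° = 20.13, north 49.5 cos 24° = 45.22
Leg 2 (352°, 61.1 km): east 61.1 sin 352° = -8.50, north 61.1 cos 352° = 60.51
Leg 3 (201°, 67.1 km): east 67.1 sin 201° = -24.05, north 67.1 cos 201° = -62.64
Net east component: -12.42 km.

12.4 km west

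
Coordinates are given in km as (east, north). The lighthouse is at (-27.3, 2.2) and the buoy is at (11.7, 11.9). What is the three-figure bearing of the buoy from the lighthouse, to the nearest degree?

Δeast = 11.7 − -27.3 = 39.00; Δnorth = 11.9 − 2.2 = 9.70.
Bearing = atan2(Δeast, Δnorth) mod 360° = 76.03° ≈ 076°.

076°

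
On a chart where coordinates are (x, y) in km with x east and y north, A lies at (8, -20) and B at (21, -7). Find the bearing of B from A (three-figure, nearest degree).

045°

Δeast = 21 − 8 = 13.00; Δnorth = -7 − -20 = 13.00.
Bearing = atan2(Δeast, Δnorth) mod 360° = 45.00° ≈ 045°.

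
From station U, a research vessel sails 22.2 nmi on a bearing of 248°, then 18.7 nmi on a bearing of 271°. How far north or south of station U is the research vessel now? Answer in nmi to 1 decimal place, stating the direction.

8.0 nmi south

Leg 1 (248°, 22.2 nmi): east 22.2 sin 248° = -20.58, north 22.2 cos 248° = -8.32
Leg 2 (271°, 18.7 nmi): east 18.7 sin 271° = -18.70, north 18.7 cos 271° = 0.33
Net north component: -7.99 nmi.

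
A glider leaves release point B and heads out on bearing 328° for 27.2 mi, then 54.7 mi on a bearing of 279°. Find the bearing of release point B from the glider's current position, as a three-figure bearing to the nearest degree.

115°

Leg 1 (328°, 27.2 mi): east 27.2 sin 328° = -14.41, north 27.2 cos 328° = 23.07
Leg 2 (279°, 54.7 mi): east 54.7 sin 279° = -54.03, north 54.7 cos 279° = 8.56
Net displacement: -68.44 east, 31.62 north. Direction back to start is (68.44, -31.62): bearing = atan2(68.44, -31.62) mod 360° = 114.80° ≈ 115°.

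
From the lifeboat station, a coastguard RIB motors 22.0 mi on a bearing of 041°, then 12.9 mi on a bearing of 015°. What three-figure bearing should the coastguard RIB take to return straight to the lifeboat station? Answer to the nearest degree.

Leg 1 (041°, 22.0 mi): east 22.0 sin 41° = 14.43, north 22.0 cos 41° = 16.60
Leg 2 (015°, 12.9 mi): east 12.9 sin 15° = 3.34, north 12.9 cos 15° = 12.46
Net displacement: 17.77 east, 29.06 north. Direction back to start is (-17.77, -29.06): bearing = atan2(-17.77, -29.06) mod 360° = 211.44° ≈ 211°.

211°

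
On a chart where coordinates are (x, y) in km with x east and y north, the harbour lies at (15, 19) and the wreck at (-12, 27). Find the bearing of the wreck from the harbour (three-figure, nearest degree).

287°

Δeast = -12 − 15 = -27.00; Δnorth = 27 − 19 = 8.00.
Bearing = atan2(Δeast, Δnorth) mod 360° = 286.50° ≈ 287°.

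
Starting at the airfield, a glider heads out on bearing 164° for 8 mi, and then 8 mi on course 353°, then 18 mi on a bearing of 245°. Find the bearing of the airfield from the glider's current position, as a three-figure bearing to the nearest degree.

064°

Leg 1 (164°, 8 mi): east 8 sin 164° = 2.21, north 8 cos 164° = -7.69
Leg 2 (353°, 8 mi): east 8 sin 353° = -0.97, north 8 cos 353° = 7.94
Leg 3 (245°, 18 mi): east 18 sin 245° = -16.31, north 18 cos 245° = -7.61
Net displacement: -15.08 east, -7.36 north. Direction back to start is (15.08, 7.36): bearing = atan2(15.08, 7.36) mod 360° = 64.00° ≈ 064°.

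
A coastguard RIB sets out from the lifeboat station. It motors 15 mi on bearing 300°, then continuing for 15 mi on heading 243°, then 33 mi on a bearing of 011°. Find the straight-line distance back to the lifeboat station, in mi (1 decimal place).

38.7 mi

Leg 1 (300°, 15 mi): east 15 sin 300° = -12.99, north 15 cos 300° = 7.50
Leg 2 (243°, 15 mi): east 15 sin 243° = -13.37, north 15 cos 243° = -6.81
Leg 3 (011°, 33 mi): east 33 sin 11° = 6.30, north 33 cos 11° = 32.39
Net: -20.06 east, 33.08 north. Distance = √((-20.06)² + (33.08)²) = 38.690 mi.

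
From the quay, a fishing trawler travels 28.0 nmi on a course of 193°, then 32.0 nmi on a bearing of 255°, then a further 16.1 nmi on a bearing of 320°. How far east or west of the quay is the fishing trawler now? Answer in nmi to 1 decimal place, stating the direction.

Leg 1 (193°, 28.0 nmi): east 28.0 sin 193° = -6.30, north 28.0 cos 193° = -27.28
Leg 2 (255°, 32.0 nmi): east 32.0 sin 255° = -30.91, north 32.0 cos 255° = -8.28
Leg 3 (320°, 16.1 nmi): east 16.1 sin 320° = -10.35, north 16.1 cos 320° = 12.33
Net east component: -47.56 nmi.

47.6 nmi west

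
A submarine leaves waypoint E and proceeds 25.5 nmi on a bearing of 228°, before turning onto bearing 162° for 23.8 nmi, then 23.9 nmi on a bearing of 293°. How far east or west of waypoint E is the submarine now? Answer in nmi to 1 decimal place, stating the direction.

33.6 nmi west

Leg 1 (228°, 25.5 nmi): east 25.5 sin 228° = -18.95, north 25.5 cos 228° = -17.06
Leg 2 (162°, 23.8 nmi): east 23.8 sin 162° = 7.35, north 23.8 cos 162° = -22.64
Leg 3 (293°, 23.9 nmi): east 23.9 sin 293° = -22.00, north 23.9 cos 293° = 9.34
Net east component: -33.60 nmi.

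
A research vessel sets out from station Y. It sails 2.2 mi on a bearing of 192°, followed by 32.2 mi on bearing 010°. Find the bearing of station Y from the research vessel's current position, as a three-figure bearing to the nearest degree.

190°

Leg 1 (192°, 2.2 mi): east 2.2 sin 192° = -0.46, north 2.2 cos 192° = -2.15
Leg 2 (010°, 32.2 mi): east 32.2 sin 10° = 5.59, north 32.2 cos 10° = 31.71
Net displacement: 5.13 east, 29.56 north. Direction back to start is (-5.13, -29.56): bearing = atan2(-5.13, -29.56) mod 360° = 189.85° ≈ 190°.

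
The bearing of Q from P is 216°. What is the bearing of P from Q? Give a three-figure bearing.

Back-bearing = 216° − 180° = 036°.

036°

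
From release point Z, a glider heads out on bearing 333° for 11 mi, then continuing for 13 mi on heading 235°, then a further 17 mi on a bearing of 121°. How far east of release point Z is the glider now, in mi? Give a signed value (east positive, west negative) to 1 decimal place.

-1.1 mi

Leg 1 (333°, 11 mi): east 11 sin 333° = -4.99, north 11 cos 333° = 9.80
Leg 2 (235°, 13 mi): east 13 sin 235° = -10.65, north 13 cos 235° = -7.46
Leg 3 (121°, 17 mi): east 17 sin 121° = 14.57, north 17 cos 121° = -8.76
Net east component: -1.07 mi.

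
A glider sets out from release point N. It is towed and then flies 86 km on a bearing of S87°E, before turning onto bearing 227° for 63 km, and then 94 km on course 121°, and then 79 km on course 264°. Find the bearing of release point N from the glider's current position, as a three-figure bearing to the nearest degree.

338°

Leg 1 (S87°E, 86 km): east 86 sin 93° = 85.88, north 86 cos 93° = -4.50
Leg 2 (227°, 63 km): east 63 sin 227° = -46.08, north 63 cos 227° = -42.97
Leg 3 (121°, 94 km): east 94 sin 121° = 80.57, north 94 cos 121° = -48.41
Leg 4 (264°, 79 km): east 79 sin 264° = -78.57, north 79 cos 264° = -8.26
Net displacement: 41.81 east, -104.14 north. Direction back to start is (-41.81, 104.14): bearing = atan2(-41.81, 104.14) mod 360° = 338.12° ≈ 338°.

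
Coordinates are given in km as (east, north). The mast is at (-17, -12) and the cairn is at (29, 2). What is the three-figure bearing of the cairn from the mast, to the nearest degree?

073°

Δeast = 29 − -17 = 46.00; Δnorth = 2 − -12 = 14.00.
Bearing = atan2(Δeast, Δnorth) mod 360° = 73.07° ≈ 073°.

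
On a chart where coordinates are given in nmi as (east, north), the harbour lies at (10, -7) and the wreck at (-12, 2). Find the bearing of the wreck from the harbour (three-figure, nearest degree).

292°

Δeast = -12 − 10 = -22.00; Δnorth = 2 − -7 = 9.00.
Bearing = atan2(Δeast, Δnorth) mod 360° = 292.25° ≈ 292°.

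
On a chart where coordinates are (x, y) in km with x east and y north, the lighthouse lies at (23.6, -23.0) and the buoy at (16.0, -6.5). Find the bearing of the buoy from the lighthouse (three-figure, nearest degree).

Δeast = 16.0 − 23.6 = -7.60; Δnorth = -6.5 − -23.0 = 16.50.
Bearing = atan2(Δeast, Δnorth) mod 360° = 335.27° ≈ 335°.

335°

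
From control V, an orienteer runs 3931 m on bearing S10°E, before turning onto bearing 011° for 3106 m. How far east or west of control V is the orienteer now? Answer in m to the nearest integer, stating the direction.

Leg 1 (S10°E, 3931 m): east 3931 sin 170° = 682.61, north 3931 cos 170° = -3871.28
Leg 2 (011°, 3106 m): east 3106 sin 11° = 592.65, north 3106 cos 11° = 3048.93
Net east component: 1275.26 m.

1275 m east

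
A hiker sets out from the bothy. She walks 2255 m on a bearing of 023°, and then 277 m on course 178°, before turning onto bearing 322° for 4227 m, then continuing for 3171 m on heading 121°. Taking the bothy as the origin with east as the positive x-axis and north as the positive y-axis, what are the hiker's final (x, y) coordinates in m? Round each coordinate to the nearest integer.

Leg 1 (023°, 2255 m): east 2255 sin 23° = 881.10, north 2255 cos 23° = 2075.74
Leg 2 (178°, 277 m): east 277 sin 178° = 9.67, north 277 cos 178° = -276.83
Leg 3 (322°, 4227 m): east 4227 sin 322° = -2602.40, north 4227 cos 322° = 3330.92
Leg 4 (121°, 3171 m): east 3171 sin 121° = 2718.08, north 3171 cos 121° = -1633.19
Summing: 1006.44 m east, 3496.64 m north → (1006, 3497).

(1006, 3497)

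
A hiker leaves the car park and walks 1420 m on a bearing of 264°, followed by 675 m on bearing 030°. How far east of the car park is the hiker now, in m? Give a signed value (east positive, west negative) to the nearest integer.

Leg 1 (264°, 1420 m): east 1420 sin 264° = -1412.22, north 1420 cos 264° = -148.43
Leg 2 (030°, 675 m): east 675 sin 30° = 337.50, north 675 cos 30° = 584.57
Net east component: -1074.72 m.

-1075 m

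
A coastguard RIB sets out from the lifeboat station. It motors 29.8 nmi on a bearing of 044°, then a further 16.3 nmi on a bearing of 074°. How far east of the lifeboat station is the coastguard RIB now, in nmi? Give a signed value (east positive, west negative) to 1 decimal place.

Leg 1 (044°, 29.8 nmi): east 29.8 sin 44° = 20.70, north 29.8 cos 44° = 21.44
Leg 2 (074°, 16.3 nmi): east 16.3 sin 74° = 15.67, north 16.3 cos 74° = 4.49
Net east component: 36.37 nmi.

36.4 nmi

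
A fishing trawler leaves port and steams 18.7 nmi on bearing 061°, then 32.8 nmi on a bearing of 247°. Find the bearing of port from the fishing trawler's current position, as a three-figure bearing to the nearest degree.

Leg 1 (061°, 18.7 nmi): east 18.7 sin 61° = 16.36, north 18.7 cos 61° = 9.07
Leg 2 (247°, 32.8 nmi): east 32.8 sin 247° = -30.19, north 32.8 cos 247° = -12.82
Net displacement: -13.84 east, -3.75 north. Direction back to start is (13.84, 3.75): bearing = atan2(13.84, 3.75) mod 360° = 74.84° ≈ 075°.

075°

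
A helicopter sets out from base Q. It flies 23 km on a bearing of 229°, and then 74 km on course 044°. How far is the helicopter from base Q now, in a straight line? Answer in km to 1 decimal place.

51.1 km

Leg 1 (229°, 23 km): east 23 sin 229° = -17.36, north 23 cos 229° = -15.09
Leg 2 (044°, 74 km): east 74 sin 44° = 51.40, north 74 cos 44° = 53.23
Net: 34.05 east, 38.14 north. Distance = √((34.05)² + (38.14)²) = 51.127 km.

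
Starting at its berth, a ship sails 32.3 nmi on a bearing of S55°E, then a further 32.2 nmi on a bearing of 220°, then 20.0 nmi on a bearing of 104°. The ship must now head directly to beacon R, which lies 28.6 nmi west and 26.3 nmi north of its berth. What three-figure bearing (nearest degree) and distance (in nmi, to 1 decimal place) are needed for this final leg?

Leg 1 (S55°E, 32.3 nmi): east 32.3 sin 125° = 26.46, north 32.3 cos 125° = -18.53
Leg 2 (220°, 32.2 nmi): east 32.2 sin 220° = -20.70, north 32.2 cos 220° = -24.67
Leg 3 (104°, 20.0 nmi): east 20.0 sin 104° = 19.41, north 20.0 cos 104° = -4.84
Current position: (25.17, -48.03). Target: (-28.6, 26.3). Remaining: Δeast = -53.77, Δnorth = 74.33.
Bearing = atan2(-53.77, 74.33) mod 360° = 324.12°; distance = √((-53.77)² + (74.33)²) = 91.739 nmi.

324°, 91.7 nmi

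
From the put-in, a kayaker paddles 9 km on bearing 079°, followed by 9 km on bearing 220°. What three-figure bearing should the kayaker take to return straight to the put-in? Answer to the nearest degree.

330°

Leg 1 (079°, 9 km): east 9 sin 79° = 8.83, north 9 cos 79° = 1.72
Leg 2 (220°, 9 km): east 9 sin 220° = -5.79, north 9 cos 220° = -6.89
Net displacement: 3.05 east, -5.18 north. Direction back to start is (-3.05, 5.18): bearing = atan2(-3.05, 5.18) mod 360° = 329.50° ≈ 330°.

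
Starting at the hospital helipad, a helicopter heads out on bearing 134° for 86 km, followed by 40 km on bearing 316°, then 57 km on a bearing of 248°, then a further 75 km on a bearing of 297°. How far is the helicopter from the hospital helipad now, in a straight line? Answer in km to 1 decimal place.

Leg 1 (134°, 86 km): east 86 sin 134° = 61.86, north 86 cos 134° = -59.74
Leg 2 (316°, 40 km): east 40 sin 316° = -27.79, north 40 cos 316° = 28.77
Leg 3 (248°, 57 km): east 57 sin 248° = -52.85, north 57 cos 248° = -21.35
Leg 4 (297°, 75 km): east 75 sin 297° = -66.83, north 75 cos 297° = 34.05
Net: -85.60 east, -18.27 north. Distance = √((-85.60)² + (-18.27)²) = 87.526 km.

87.5 km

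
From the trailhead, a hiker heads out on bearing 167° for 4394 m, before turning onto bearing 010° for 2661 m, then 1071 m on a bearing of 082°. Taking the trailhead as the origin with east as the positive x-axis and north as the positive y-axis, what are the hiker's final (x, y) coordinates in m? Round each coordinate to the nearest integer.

(2511, -1512)

Leg 1 (167°, 4394 m): east 4394 sin 167° = 988.43, north 4394 cos 167° = -4281.38
Leg 2 (010°, 2661 m): east 2661 sin 10° = 462.08, north 2661 cos 10° = 2620.57
Leg 3 (082°, 1071 m): east 1071 sin 82° = 1060.58, north 1071 cos 82° = 149.05
Summing: 2511.09 m east, -1511.75 m north → (2511, -1512).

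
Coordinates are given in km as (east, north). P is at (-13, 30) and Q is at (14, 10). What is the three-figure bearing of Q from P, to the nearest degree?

Δeast = 14 − -13 = 27.00; Δnorth = 10 − 30 = -20.00.
Bearing = atan2(Δeast, Δnorth) mod 360° = 126.53° ≈ 127°.

127°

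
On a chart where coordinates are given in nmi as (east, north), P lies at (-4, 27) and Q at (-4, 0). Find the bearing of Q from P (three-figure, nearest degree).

Δeast = -4 − -4 = 0.00; Δnorth = 0 − 27 = -27.00.
Bearing = atan2(Δeast, Δnorth) mod 360° = 180.00° ≈ 180°.

180°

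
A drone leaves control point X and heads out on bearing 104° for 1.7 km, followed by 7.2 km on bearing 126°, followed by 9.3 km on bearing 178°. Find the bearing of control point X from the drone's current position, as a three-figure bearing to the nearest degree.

331°

Leg 1 (104°, 1.7 km): east 1.7 sin 104° = 1.65, north 1.7 cos 104° = -0.41
Leg 2 (126°, 7.2 km): east 7.2 sin 126° = 5.82, north 7.2 cos 126° = -4.23
Leg 3 (178°, 9.3 km): east 9.3 sin 178° = 0.32, north 9.3 cos 178° = -9.29
Net displacement: 7.80 east, -13.94 north. Direction back to start is (-7.80, 13.94): bearing = atan2(-7.80, 13.94) mod 360° = 330.77° ≈ 331°.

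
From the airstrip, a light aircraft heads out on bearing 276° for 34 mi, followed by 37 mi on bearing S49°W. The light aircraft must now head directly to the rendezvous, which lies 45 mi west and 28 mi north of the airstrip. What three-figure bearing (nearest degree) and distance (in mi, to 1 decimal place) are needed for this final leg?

Leg 1 (276°, 34 mi): east 34 sin 276° = -33.81, north 34 cos 276° = 3.55
Leg 2 (S49°W, 37 mi): east 37 sin 229° = -27.92, north 37 cos 229° = -24.27
Current position: (-61.74, -20.72). Target: (-45, 28). Remaining: Δeast = 16.74, Δnorth = 48.72.
Bearing = atan2(16.74, 48.72) mod 360° = 18.96°; distance = √((16.74)² + (48.72)²) = 51.515 mi.

019°, 51.5 mi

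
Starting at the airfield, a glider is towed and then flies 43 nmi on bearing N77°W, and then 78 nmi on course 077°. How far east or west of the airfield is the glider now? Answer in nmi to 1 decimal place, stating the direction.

34.1 nmi east

Leg 1 (N77°W, 43 nmi): east 43 sin 283° = -41.90, north 43 cos 283° = 9.67
Leg 2 (077°, 78 nmi): east 78 sin 77° = 76.00, north 78 cos 77° = 17.55
Net east component: 34.10 nmi.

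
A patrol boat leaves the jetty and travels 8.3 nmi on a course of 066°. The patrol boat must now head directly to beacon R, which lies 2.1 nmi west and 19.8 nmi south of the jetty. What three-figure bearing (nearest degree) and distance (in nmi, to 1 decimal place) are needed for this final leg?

Leg 1 (066°, 8.3 nmi): east 8.3 sin 66° = 7.58, north 8.3 cos 66° = 3.38
Current position: (7.58, 3.38). Target: (-2.1, -19.8). Remaining: Δeast = -9.68, Δnorth = -23.18.
Bearing = atan2(-9.68, -23.18) mod 360° = 202.67°; distance = √((-9.68)² + (-23.18)²) = 25.117 nmi.

203°, 25.1 nmi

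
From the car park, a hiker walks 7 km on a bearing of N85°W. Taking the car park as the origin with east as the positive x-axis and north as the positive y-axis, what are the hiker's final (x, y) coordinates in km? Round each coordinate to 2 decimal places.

(-6.97, 0.61)

Leg 1 (N85°W, 7 km): east 7 sin 275° = -6.97, north 7 cos 275° = 0.61
Summing: -6.97 km east, 0.61 km north → (-6.97, 0.61).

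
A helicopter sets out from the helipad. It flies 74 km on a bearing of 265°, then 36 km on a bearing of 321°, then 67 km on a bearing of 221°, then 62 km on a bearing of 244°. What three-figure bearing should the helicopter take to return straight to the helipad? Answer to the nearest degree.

Leg 1 (265°, 74 km): east 74 sin 265° = -73.72, north 74 cos 265° = -6.45
Leg 2 (321°, 36 km): east 36 sin 321° = -22.66, north 36 cos 321° = 27.98
Leg 3 (221°, 67 km): east 67 sin 221° = -43.96, north 67 cos 221° = -50.57
Leg 4 (244°, 62 km): east 62 sin 244° = -55.73, north 62 cos 244° = -27.18
Net displacement: -196.06 east, -56.22 north. Direction back to start is (196.06, 56.22): bearing = atan2(196.06, 56.22) mod 360° = 74.00° ≈ 074°.

074°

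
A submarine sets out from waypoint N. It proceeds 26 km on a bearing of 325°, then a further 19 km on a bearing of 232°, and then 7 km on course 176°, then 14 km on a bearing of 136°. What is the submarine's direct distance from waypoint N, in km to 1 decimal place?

Leg 1 (325°, 26 km): east 26 sin 325° = -14.91, north 26 cos 325° = 21.30
Leg 2 (232°, 19 km): east 19 sin 232° = -14.97, north 19 cos 232° = -11.70
Leg 3 (176°, 7 km): east 7 sin 176° = 0.49, north 7 cos 176° = -6.98
Leg 4 (136°, 14 km): east 14 sin 136° = 9.73, north 14 cos 136° = -10.07
Net: -19.67 east, -7.45 north. Distance = √((-19.67)² + (-7.45)²) = 21.036 km.

21.0 km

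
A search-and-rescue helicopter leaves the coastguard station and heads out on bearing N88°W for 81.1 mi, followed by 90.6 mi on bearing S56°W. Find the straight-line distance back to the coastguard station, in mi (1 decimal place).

163.3 mi

Leg 1 (N88°W, 81.1 mi): east 81.1 sin 272° = -81.05, north 81.1 cos 272° = 2.83
Leg 2 (S56°W, 90.6 mi): east 90.6 sin 236° = -75.11, north 90.6 cos 236° = -50.66
Net: -156.16 east, -47.83 north. Distance = √((-156.16)² + (-47.83)²) = 163.323 mi.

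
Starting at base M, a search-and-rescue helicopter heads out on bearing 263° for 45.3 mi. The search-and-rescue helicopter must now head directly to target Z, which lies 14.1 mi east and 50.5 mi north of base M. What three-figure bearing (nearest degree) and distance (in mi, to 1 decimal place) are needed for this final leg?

047°, 81.4 mi

Leg 1 (263°, 45.3 mi): east 45.3 sin 263° = -44.96, north 45.3 cos 263° = -5.52
Current position: (-44.96, -5.52). Target: (14.1, 50.5). Remaining: Δeast = 59.06, Δnorth = 56.02.
Bearing = atan2(59.06, 56.02) mod 360° = 46.51°; distance = √((59.06)² + (56.02)²) = 81.404 mi.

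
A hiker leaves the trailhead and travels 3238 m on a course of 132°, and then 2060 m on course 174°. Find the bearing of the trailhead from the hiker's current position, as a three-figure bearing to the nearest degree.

Leg 1 (132°, 3238 m): east 3238 sin 132° = 2406.30, north 3238 cos 132° = -2166.64
Leg 2 (174°, 2060 m): east 2060 sin 174° = 215.33, north 2060 cos 174° = -2048.72
Net displacement: 2621.63 east, -4215.36 north. Direction back to start is (-2621.63, 4215.36): bearing = atan2(-2621.63, 4215.36) mod 360° = 328.12° ≈ 328°.

328°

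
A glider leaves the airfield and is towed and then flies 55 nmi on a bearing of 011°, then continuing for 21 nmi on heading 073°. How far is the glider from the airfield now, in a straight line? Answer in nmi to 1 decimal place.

Leg 1 (011°, 55 nmi): east 55 sin 11° = 10.49, north 55 cos 11° = 53.99
Leg 2 (073°, 21 nmi): east 21 sin 73° = 20.08, north 21 cos 73° = 6.14
Net: 30.58 east, 60.13 north. Distance = √((30.58)² + (60.13)²) = 67.457 nmi.

67.5 nmi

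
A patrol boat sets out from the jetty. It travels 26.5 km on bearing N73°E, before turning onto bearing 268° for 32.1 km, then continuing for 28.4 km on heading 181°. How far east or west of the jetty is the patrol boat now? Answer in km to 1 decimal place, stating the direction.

Leg 1 (N73°E, 26.5 km): east 26.5 sin 73° = 25.34, north 26.5 cos 73° = 7.75
Leg 2 (268°, 32.1 km): east 32.1 sin 268° = -32.08, north 32.1 cos 268° = -1.12
Leg 3 (181°, 28.4 km): east 28.4 sin 181° = -0.50, north 28.4 cos 181° = -28.40
Net east component: -7.23 km.

7.2 km west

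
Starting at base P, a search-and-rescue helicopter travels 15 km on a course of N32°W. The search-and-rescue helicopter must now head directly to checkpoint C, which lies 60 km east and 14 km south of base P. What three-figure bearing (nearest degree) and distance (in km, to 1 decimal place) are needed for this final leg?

Leg 1 (N32°W, 15 km): east 15 sin 328° = -7.95, north 15 cos 328° = 12.72
Current position: (-7.95, 12.72). Target: (60, -14). Remaining: Δeast = 67.95, Δnorth = -26.72.
Bearing = atan2(67.95, -26.72) mod 360° = 111.47°; distance = √((67.95)² + (-26.72)²) = 73.014 km.

111°, 73.0 km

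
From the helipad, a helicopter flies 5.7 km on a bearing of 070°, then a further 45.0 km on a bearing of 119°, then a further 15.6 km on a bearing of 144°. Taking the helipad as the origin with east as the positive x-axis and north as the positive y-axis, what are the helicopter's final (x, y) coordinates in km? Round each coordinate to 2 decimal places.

Leg 1 (070°, 5.7 km): east 5.7 sin 70° = 5.36, north 5.7 cos 70° = 1.95
Leg 2 (119°, 45.0 km): east 45.0 sin 119° = 39.36, north 45.0 cos 119° = -21.82
Leg 3 (144°, 15.6 km): east 15.6 sin 144° = 9.17, north 15.6 cos 144° = -12.62
Summing: 53.88 km east, -32.49 km north → (53.88, -32.49).

(53.88, -32.49)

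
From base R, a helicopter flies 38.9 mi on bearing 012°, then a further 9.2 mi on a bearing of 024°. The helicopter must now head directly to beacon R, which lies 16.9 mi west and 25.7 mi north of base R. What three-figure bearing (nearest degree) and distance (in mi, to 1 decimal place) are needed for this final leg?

234°, 35.4 mi

Leg 1 (012°, 38.9 mi): east 38.9 sin 12° = 8.09, north 38.9 cos 12° = 38.05
Leg 2 (024°, 9.2 mi): east 9.2 sin 24° = 3.74, north 9.2 cos 24° = 8.40
Current position: (11.83, 46.45). Target: (-16.9, 25.7). Remaining: Δeast = -28.73, Δnorth = -20.75.
Bearing = atan2(-28.73, -20.75) mod 360° = 234.16°; distance = √((-28.73)² + (-20.75)²) = 35.442 mi.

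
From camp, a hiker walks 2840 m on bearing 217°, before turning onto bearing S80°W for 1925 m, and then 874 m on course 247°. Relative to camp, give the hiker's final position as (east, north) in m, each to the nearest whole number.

Leg 1 (217°, 2840 m): east 2840 sin 217° = -1709.15, north 2840 cos 217° = -2268.12
Leg 2 (S80°W, 1925 m): east 1925 sin 260° = -1895.75, north 1925 cos 260° = -334.27
Leg 3 (247°, 874 m): east 874 sin 247° = -804.52, north 874 cos 247° = -341.50
Summing: -4409.43 m east, -2943.90 m north → (-4409, -2944).

(-4409, -2944)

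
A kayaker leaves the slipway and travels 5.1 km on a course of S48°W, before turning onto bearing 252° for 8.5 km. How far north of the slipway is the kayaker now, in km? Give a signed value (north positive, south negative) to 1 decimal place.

Leg 1 (S48°W, 5.1 km): east 5.1 sin 228° = -3.79, north 5.1 cos 228° = -3.41
Leg 2 (252°, 8.5 km): east 8.5 sin 252° = -8.08, north 8.5 cos 252° = -2.63
Net north component: -6.04 km.

-6.0 km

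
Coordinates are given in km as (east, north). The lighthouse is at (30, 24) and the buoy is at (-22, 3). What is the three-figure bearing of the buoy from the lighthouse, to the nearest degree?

248°

Δeast = -22 − 30 = -52.00; Δnorth = 3 − 24 = -21.00.
Bearing = atan2(Δeast, Δnorth) mod 360° = 248.01° ≈ 248°.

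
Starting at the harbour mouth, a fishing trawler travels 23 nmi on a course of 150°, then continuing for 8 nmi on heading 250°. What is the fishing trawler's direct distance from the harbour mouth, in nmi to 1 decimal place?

Leg 1 (150°, 23 nmi): east 23 sin 150° = 11.50, north 23 cos 150° = -19.92
Leg 2 (250°, 8 nmi): east 8 sin 250° = -7.52, north 8 cos 250° = -2.74
Net: 3.98 east, -22.65 north. Distance = √((3.98)² + (-22.65)²) = 23.002 nmi.

23.0 nmi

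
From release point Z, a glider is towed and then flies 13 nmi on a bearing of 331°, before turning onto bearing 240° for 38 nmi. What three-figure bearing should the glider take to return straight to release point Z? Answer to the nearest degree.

Leg 1 (331°, 13 nmi): east 13 sin 331° = -6.30, north 13 cos 331° = 11.37
Leg 2 (240°, 38 nmi): east 38 sin 240° = -32.91, north 38 cos 240° = -19.00
Net displacement: -39.21 east, -7.63 north. Direction back to start is (39.21, 7.63): bearing = atan2(39.21, 7.63) mod 360° = 78.99° ≈ 079°.

079°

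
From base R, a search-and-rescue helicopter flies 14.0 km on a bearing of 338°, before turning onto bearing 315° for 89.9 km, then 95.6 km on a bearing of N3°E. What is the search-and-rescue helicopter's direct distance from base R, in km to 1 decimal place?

Leg 1 (338°, 14.0 km): east 14.0 sin 338° = -5.24, north 14.0 cos 338° = 12.98
Leg 2 (315°, 89.9 km): east 89.9 sin 315° = -63.57, north 89.9 cos 315° = 63.57
Leg 3 (N3°E, 95.6 km): east 95.6 sin 3° = 5.00, north 95.6 cos 3° = 95.47
Net: -63.81 east, 172.02 north. Distance = √((-63.81)² + (172.02)²) = 183.472 km.

183.5 km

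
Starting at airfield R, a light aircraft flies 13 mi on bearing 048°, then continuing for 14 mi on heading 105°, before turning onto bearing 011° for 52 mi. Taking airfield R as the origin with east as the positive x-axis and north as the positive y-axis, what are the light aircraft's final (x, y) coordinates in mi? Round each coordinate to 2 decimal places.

Leg 1 (048°, 13 mi): east 13 sin 48° = 9.66, north 13 cos 48° = 8.70
Leg 2 (105°, 14 mi): east 14 sin 105° = 13.52, north 14 cos 105° = -3.62
Leg 3 (011°, 52 mi): east 52 sin 11° = 9.92, north 52 cos 11° = 51.04
Summing: 33.11 mi east, 56.12 mi north → (33.11, 56.12).

(33.11, 56.12)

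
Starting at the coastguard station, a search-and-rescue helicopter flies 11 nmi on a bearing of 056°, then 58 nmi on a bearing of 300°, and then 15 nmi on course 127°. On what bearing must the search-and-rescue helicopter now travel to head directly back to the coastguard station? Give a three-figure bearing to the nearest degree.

132°

Leg 1 (056°, 11 nmi): east 11 sin 56° = 9.12, north 11 cos 56° = 6.15
Leg 2 (300°, 58 nmi): east 58 sin 300° = -50.23, north 58 cos 300° = 29.00
Leg 3 (127°, 15 nmi): east 15 sin 127° = 11.98, north 15 cos 127° = -9.03
Net displacement: -29.13 east, 26.12 north. Direction back to start is (29.13, -26.12): bearing = atan2(29.13, -26.12) mod 360° = 131.89° ≈ 132°.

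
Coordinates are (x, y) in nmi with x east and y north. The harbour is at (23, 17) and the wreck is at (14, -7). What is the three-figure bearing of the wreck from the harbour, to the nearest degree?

Δeast = 14 − 23 = -9.00; Δnorth = -7 − 17 = -24.00.
Bearing = atan2(Δeast, Δnorth) mod 360° = 200.56° ≈ 201°.

201°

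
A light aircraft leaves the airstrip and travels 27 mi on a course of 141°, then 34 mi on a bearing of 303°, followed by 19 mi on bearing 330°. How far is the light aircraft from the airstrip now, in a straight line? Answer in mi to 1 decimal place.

25.3 mi

Leg 1 (141°, 27 mi): east 27 sin 141° = 16.99, north 27 cos 141° = -20.98
Leg 2 (303°, 34 mi): east 34 sin 303° = -28.51, north 34 cos 303° = 18.52
Leg 3 (330°, 19 mi): east 19 sin 330° = -9.50, north 19 cos 330° = 16.45
Net: -21.02 east, 13.99 north. Distance = √((-21.02)² + (13.99)²) = 25.252 mi.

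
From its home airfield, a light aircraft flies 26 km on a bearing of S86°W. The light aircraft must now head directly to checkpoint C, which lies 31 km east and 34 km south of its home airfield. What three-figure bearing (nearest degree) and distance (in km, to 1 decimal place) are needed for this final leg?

Leg 1 (S86°W, 26 km): east 26 sin 266° = -25.94, north 26 cos 266° = -1.81
Current position: (-25.94, -1.81). Target: (31, -34). Remaining: Δeast = 56.94, Δnorth = -32.19.
Bearing = atan2(56.94, -32.19) mod 360° = 119.48°; distance = √((56.94)² + (-32.19)²) = 65.404 km.

119°, 65.4 km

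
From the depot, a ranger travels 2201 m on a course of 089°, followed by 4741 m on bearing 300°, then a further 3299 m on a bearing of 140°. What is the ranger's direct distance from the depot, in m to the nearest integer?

246 m

Leg 1 (089°, 2201 m): east 2201 sin 89° = 2200.66, north 2201 cos 89° = 38.41
Leg 2 (300°, 4741 m): east 4741 sin 300° = -4105.83, north 4741 cos 300° = 2370.50
Leg 3 (140°, 3299 m): east 3299 sin 140° = 2120.56, north 3299 cos 140° = -2527.18
Net: 215.39 east, -118.27 north. Distance = √((215.39)² + (-118.27)²) = 245.728 m.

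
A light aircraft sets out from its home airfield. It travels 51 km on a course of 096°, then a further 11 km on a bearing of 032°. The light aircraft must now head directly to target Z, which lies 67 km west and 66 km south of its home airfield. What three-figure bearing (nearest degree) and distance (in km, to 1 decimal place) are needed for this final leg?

240°, 142.0 km

Leg 1 (096°, 51 km): east 51 sin 96° = 50.72, north 51 cos 96° = -5.33
Leg 2 (032°, 11 km): east 11 sin 32° = 5.83, north 11 cos 32° = 9.33
Current position: (56.55, 4.00). Target: (-67, -66). Remaining: Δeast = -123.55, Δnorth = -70.00.
Bearing = atan2(-123.55, -70.00) mod 360° = 240.47°; distance = √((-123.55)² + (-70.00)²) = 142.001 km.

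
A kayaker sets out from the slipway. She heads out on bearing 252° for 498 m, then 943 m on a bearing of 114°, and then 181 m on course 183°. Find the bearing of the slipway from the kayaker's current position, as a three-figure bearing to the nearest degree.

Leg 1 (252°, 498 m): east 498 sin 252° = -473.63, north 498 cos 252° = -153.89
Leg 2 (114°, 943 m): east 943 sin 114° = 861.47, north 943 cos 114° = -383.55
Leg 3 (183°, 181 m): east 181 sin 183° = -9.47, north 181 cos 183° = -180.75
Net displacement: 378.37 east, -718.20 north. Direction back to start is (-378.37, 718.20): bearing = atan2(-378.37, 718.20) mod 360° = 332.22° ≈ 332°.

332°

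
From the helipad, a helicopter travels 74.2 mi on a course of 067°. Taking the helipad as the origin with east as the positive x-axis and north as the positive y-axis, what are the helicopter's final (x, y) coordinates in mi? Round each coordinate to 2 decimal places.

(68.30, 28.99)

Leg 1 (067°, 74.2 mi): east 74.2 sin 67° = 68.30, north 74.2 cos 67° = 28.99
Summing: 68.30 mi east, 28.99 mi north → (68.30, 28.99).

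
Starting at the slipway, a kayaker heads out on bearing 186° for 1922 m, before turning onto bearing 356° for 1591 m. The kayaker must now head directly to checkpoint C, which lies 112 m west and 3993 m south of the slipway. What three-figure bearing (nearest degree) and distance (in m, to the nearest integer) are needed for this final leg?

Leg 1 (186°, 1922 m): east 1922 sin 186° = -200.90, north 1922 cos 186° = -1911.47
Leg 2 (356°, 1591 m): east 1591 sin 356° = -110.98, north 1591 cos 356° = 1587.12
Current position: (-311.89, -324.35). Target: (-112, -3993). Remaining: Δeast = 199.89, Δnorth = -3668.65.
Bearing = atan2(199.89, -3668.65) mod 360° = 176.88°; distance = √((199.89)² + (-3668.65)²) = 3674.095 m.

177°, 3674 m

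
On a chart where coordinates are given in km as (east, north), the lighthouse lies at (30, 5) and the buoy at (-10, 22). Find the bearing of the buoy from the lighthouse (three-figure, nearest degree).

Δeast = -10 − 30 = -40.00; Δnorth = 22 − 5 = 17.00.
Bearing = atan2(Δeast, Δnorth) mod 360° = 293.03° ≈ 293°.

293°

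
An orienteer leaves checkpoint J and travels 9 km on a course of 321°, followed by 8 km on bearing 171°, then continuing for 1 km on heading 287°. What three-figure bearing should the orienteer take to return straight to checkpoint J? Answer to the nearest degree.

Leg 1 (321°, 9 km): east 9 sin 321° = -5.66, north 9 cos 321° = 6.99
Leg 2 (171°, 8 km): east 8 sin 171° = 1.25, north 8 cos 171° = -7.90
Leg 3 (287°, 1 km): east 1 sin 287° = -0.96, north 1 cos 287° = 0.29
Net displacement: -5.37 east, -0.61 north. Direction back to start is (5.37, 0.61): bearing = atan2(5.37, 0.61) mod 360° = 83.47° ≈ 083°.

083°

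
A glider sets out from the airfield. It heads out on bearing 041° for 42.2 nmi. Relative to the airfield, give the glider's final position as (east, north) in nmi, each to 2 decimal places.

Leg 1 (041°, 42.2 nmi): east 42.2 sin 41° = 27.69, north 42.2 cos 41° = 31.85
Summing: 27.69 nmi east, 31.85 nmi north → (27.69, 31.85).

(27.69, 31.85)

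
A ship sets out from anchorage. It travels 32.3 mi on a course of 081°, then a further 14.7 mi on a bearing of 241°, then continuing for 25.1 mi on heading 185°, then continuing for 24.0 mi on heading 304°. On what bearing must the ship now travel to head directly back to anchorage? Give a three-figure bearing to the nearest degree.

Leg 1 (081°, 32.3 mi): east 32.3 sin 81° = 31.90, north 32.3 cos 81° = 5.05
Leg 2 (241°, 14.7 mi): east 14.7 sin 241° = -12.86, north 14.7 cos 241° = -7.13
Leg 3 (185°, 25.1 mi): east 25.1 sin 185° = -2.19, north 25.1 cos 185° = -25.00
Leg 4 (304°, 24.0 mi): east 24.0 sin 304° = -19.90, north 24.0 cos 304° = 13.42
Net displacement: -3.04 east, -13.66 north. Direction back to start is (3.04, 13.66): bearing = atan2(3.04, 13.66) mod 360° = 12.54° ≈ 013°.

013°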